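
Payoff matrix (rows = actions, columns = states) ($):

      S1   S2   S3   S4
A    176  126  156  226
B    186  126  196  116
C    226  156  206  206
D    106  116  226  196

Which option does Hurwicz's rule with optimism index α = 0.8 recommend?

C

A: 0.8·226 + 0.2·126 = 206
B: 0.8·196 + 0.2·116 = 180
C: 0.8·226 + 0.2·156 = 212
D: 0.8·226 + 0.2·106 = 202
Highest Hurwicz score = 212 → C.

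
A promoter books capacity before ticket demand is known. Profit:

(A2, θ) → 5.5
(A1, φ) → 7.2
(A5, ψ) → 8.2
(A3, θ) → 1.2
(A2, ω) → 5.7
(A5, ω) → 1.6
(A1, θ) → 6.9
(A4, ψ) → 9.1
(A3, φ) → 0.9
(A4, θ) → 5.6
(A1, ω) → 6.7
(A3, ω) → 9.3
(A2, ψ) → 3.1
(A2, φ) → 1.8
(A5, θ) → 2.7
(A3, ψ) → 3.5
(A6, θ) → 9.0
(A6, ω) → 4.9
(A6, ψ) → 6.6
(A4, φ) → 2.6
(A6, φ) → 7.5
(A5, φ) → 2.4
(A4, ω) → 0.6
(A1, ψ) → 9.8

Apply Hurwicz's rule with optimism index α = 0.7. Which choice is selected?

A1

A1: 0.7·9.8 + 0.3·6.7 = 8.87
A2: 0.7·5.7 + 0.3·1.8 = 4.53
A3: 0.7·9.3 + 0.3·0.9 = 6.78
A4: 0.7·9.1 + 0.3·0.6 = 6.55
A5: 0.7·8.2 + 0.3·1.6 = 6.22
A6: 0.7·9.0 + 0.3·4.9 = 7.77
Highest Hurwicz score = 8.87 → A1.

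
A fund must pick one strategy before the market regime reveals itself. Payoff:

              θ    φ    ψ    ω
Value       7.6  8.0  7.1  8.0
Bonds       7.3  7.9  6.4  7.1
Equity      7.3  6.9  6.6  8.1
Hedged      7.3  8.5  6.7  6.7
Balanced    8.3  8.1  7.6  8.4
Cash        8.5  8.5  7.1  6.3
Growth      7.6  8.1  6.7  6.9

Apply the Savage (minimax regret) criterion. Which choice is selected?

Balanced

Column bests: θ=8.5, φ=8.5, ψ=7.6, ω=8.4.
Value regrets: 0.9, 0.5, 0.5, 0.4 → max 0.9
Bonds regrets: 1.2, 0.6, 1.2, 1.3 → max 1.3
Equity regrets: 1.2, 1.6, 1.0, 0.3 → max 1.6
Hedged regrets: 1.2, 0.0, 0.9, 1.7 → max 1.7
Balanced regrets: 0.2, 0.4, 0.0, 0.0 → max 0.4
Cash regrets: 0.0, 0.0, 0.5, 2.1 → max 2.1
Growth regrets: 0.9, 0.4, 0.9, 1.5 → max 1.5
Smallest max regret = 0.4 → Balanced.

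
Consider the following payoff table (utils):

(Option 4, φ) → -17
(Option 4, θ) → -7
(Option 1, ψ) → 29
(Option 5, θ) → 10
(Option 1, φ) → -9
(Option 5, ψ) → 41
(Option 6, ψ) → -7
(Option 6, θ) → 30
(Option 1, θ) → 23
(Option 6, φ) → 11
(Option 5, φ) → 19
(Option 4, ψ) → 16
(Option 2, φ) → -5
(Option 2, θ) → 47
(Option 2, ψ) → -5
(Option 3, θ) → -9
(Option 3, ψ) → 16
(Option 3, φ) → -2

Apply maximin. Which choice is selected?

Row minima: Option 1=-9, Option 2=-5, Option 3=-9, Option 4=-17, Option 5=10, Option 6=-7
Best worst-case = 10 → Option 5.

Option 5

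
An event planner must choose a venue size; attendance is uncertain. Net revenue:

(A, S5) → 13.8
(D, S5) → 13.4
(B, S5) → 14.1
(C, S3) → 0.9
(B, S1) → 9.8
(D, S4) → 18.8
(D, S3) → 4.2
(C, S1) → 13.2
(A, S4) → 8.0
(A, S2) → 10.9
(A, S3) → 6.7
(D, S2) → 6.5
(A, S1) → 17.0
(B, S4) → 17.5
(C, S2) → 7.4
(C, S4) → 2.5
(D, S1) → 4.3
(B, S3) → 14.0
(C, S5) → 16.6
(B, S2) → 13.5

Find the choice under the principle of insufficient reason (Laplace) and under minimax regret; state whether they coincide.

Row averages: A=11.28, B=13.78, C=8.12, D=9.44
Highest average = 13.78 → B.
Column bests: S1=17.0, S2=13.5, S3=14.0, S4=18.8, S5=16.6.
A regrets: 0.0, 2.6, 7.3, 10.8, 2.8 → max 10.8
B regrets: 7.2, 0.0, 0.0, 1.3, 2.5 → max 7.2
C regrets: 3.8, 6.1, 13.1, 16.3, 0.0 → max 16.3
D regrets: 12.7, 7.0, 9.8, 0.0, 3.2 → max 12.7
Smallest max regret = 7.2 → B.

laplace → B; minimax regret → B (agree)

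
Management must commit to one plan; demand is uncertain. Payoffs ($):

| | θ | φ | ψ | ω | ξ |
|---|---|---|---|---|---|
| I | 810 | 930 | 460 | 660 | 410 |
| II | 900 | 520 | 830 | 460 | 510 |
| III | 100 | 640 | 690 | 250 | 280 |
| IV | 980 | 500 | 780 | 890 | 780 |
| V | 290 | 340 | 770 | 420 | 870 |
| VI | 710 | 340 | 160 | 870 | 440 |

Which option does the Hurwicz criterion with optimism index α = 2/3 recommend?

I: 2/3·930 + 1/3·410 = 2270/3
II: 2/3·900 + 1/3·460 = 2260/3
III: 2/3·690 + 1/3·100 = 1480/3
IV: 2/3·980 + 1/3·500 = 820
V: 2/3·870 + 1/3·290 = 2030/3
VI: 2/3·870 + 1/3·160 = 1900/3
Highest Hurwicz score = 820 → IV.

IV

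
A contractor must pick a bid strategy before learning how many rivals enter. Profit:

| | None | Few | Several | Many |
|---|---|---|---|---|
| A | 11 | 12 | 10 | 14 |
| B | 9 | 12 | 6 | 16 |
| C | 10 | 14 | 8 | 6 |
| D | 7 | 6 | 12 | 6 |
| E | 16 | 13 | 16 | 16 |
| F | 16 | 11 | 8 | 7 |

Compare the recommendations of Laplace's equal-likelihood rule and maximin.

Row averages: A=11.75, B=10.75, C=9.5, D=7.75, E=15.25, F=10.5
Highest average = 15.25 → E.
Row minima: A=10, B=6, C=6, D=6, E=13, F=7
Best worst-case = 13 → E.

laplace → E; maximin → E (agree)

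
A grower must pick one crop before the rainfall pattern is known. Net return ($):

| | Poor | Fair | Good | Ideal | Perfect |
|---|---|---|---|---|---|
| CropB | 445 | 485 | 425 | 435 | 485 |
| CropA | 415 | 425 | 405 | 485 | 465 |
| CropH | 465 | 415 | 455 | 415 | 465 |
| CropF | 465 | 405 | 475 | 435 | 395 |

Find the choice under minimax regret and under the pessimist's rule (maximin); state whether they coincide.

Column bests: Poor=465, Fair=485, Good=475, Ideal=485, Perfect=485.
CropB regrets: 20, 0, 50, 50, 0 → max 50
CropA regrets: 50, 60, 70, 0, 20 → max 70
CropH regrets: 0, 70, 20, 70, 20 → max 70
CropF regrets: 0, 80, 0, 50, 90 → max 90
Smallest max regret = 50 → CropB.
Row minima: CropB=425, CropA=405, CropH=415, CropF=395
Best worst-case = 425 → CropB.

minimax regret → CropB; maximin → CropB (agree)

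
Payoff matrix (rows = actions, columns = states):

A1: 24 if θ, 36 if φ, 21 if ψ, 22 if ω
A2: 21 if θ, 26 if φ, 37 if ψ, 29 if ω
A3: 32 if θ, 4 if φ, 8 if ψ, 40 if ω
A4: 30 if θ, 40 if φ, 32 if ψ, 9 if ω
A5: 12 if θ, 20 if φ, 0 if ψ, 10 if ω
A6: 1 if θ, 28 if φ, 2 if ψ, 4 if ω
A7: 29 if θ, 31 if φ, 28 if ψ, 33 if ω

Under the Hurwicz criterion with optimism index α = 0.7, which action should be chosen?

A2

A1: 0.7·36 + 0.3·21 = 31.5
A2: 0.7·37 + 0.3·21 = 32.2
A3: 0.7·40 + 0.3·4 = 29.2
A4: 0.7·40 + 0.3·9 = 30.7
A5: 0.7·20 + 0.3·0 = 14
A6: 0.7·28 + 0.3·1 = 19.9
A7: 0.7·33 + 0.3·28 = 31.5
Highest Hurwicz score = 32.2 → A2.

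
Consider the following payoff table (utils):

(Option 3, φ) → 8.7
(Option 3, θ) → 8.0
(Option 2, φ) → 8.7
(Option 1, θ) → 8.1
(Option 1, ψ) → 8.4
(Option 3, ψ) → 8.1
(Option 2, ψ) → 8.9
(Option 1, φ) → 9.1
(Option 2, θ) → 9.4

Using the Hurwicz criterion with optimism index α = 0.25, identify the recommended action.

Option 2

Option 1: 0.25·9.1 + 0.75·8.1 = 8.35
Option 2: 0.25·9.4 + 0.75·8.7 = 8.875
Option 3: 0.25·8.7 + 0.75·8.0 = 8.175
Highest Hurwicz score = 8.875 → Option 2.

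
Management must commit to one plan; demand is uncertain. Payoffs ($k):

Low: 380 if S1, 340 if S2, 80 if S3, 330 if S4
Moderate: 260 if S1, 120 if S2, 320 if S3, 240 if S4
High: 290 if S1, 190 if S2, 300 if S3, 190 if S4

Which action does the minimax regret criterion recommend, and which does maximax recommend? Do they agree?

minimax regret → High; maximax → Low (disagree)

Column bests: S1=380, S2=340, S3=320, S4=330.
Low regrets: 0, 0, 240, 0 → max 240
Moderate regrets: 120, 220, 0, 90 → max 220
High regrets: 90, 150, 20, 140 → max 150
Smallest max regret = 150 → High.
Row maxima: Low=380, Moderate=320, High=300
Best best-case = 380 → Low.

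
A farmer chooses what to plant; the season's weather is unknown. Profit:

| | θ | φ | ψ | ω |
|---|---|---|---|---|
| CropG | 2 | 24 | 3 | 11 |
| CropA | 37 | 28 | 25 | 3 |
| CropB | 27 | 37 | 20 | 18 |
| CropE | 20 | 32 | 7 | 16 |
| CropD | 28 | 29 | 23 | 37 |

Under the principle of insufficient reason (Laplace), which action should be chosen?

Row averages: CropG=10, CropA=23.25, CropB=25.5, CropE=18.75, CropD=29.25
Highest average = 29.25 → CropD.

CropD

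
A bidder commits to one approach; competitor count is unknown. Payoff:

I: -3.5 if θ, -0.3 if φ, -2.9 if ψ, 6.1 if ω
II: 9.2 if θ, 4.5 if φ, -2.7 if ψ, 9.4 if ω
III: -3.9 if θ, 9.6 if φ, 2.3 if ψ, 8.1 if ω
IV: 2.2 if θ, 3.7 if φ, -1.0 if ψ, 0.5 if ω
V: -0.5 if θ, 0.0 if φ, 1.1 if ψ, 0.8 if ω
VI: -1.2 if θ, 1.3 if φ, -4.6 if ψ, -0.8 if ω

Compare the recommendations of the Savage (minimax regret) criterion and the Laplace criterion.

Column bests: θ=9.2, φ=9.6, ψ=2.3, ω=9.4.
I regrets: 12.7, 9.9, 5.2, 3.3 → max 12.7
II regrets: 0.0, 5.1, 5.0, 0.0 → max 5.1
III regrets: 13.1, 0.0, 0.0, 1.3 → max 13.1
IV regrets: 7.0, 5.9, 3.3, 8.9 → max 8.9
V regrets: 9.7, 9.6, 1.2, 8.6 → max 9.7
VI regrets: 10.4, 8.3, 6.9, 10.2 → max 10.4
Smallest max regret = 5.1 → II.
Row averages: I=-0.15, II=5.1, III=4.025, IV=1.35, V=0.35, VI=-1.325
Highest average = 5.1 → II.

minimax regret → II; laplace → II (agree)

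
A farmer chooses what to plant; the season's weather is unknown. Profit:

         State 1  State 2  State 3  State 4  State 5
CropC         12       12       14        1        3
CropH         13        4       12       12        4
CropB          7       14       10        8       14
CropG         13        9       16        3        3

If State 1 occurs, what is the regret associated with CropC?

1

Best payoff under State 1 is 13.
Regret = 13 − 12 = 1.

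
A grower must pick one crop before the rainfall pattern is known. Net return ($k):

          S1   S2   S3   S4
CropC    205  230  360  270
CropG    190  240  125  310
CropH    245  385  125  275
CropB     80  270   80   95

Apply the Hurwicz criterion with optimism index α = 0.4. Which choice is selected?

CropC

CropC: 0.4·360 + 0.6·205 = 267
CropG: 0.4·310 + 0.6·125 = 199
CropH: 0.4·385 + 0.6·125 = 229
CropB: 0.4·270 + 0.6·80 = 156
Highest Hurwicz score = 267 → CropC.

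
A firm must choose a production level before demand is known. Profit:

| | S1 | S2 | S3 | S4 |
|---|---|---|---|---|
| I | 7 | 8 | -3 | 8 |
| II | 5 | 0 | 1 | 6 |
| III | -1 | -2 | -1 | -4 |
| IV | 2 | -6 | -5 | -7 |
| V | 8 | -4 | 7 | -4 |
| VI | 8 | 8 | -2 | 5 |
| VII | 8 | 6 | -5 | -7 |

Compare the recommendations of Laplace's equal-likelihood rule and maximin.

Row averages: I=5, II=3, III=-2, IV=-4, V=1.75, VI=4.75, VII=0.5
Highest average = 5 → I.
Row minima: I=-3, II=0, III=-4, IV=-7, V=-4, VI=-2, VII=-7
Best worst-case = 0 → II.

laplace → I; maximin → II (disagree)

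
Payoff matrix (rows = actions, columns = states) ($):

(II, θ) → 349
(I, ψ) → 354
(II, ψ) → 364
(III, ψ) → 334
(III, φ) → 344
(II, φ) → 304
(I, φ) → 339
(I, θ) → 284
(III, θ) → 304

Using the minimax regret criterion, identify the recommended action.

Column bests: θ=349, φ=344, ψ=364.
I regrets: 65, 5, 10 → max 65
II regrets: 0, 40, 0 → max 40
III regrets: 45, 0, 30 → max 45
Smallest max regret = 40 → II.

II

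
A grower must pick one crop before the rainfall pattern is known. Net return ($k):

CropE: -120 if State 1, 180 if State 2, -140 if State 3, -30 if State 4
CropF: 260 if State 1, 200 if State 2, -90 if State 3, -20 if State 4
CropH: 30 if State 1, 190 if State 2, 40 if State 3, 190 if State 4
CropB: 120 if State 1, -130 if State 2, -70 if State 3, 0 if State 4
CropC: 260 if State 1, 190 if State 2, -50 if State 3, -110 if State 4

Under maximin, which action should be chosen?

CropH

Row minima: CropE=-140, CropF=-90, CropH=30, CropB=-130, CropC=-110
Best worst-case = 30 → CropH.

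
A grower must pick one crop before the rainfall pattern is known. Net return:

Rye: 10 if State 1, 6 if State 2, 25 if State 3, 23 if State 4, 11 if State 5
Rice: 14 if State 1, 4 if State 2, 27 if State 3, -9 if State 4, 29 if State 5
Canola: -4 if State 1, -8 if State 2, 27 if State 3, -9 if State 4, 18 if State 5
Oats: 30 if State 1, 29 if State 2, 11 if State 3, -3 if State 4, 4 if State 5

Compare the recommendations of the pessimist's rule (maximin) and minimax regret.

maximin → Rye; minimax regret → Rye (agree)

Row minima: Rye=6, Rice=-9, Canola=-9, Oats=-3
Best worst-case = 6 → Rye.
Column bests: State 1=30, State 2=29, State 3=27, State 4=23, State 5=29.
Rye regrets: 20, 23, 2, 0, 18 → max 23
Rice regrets: 16, 25, 0, 32, 0 → max 32
Canola regrets: 34, 37, 0, 32, 11 → max 37
Oats regrets: 0, 0, 16, 26, 25 → max 26
Smallest max regret = 23 → Rye.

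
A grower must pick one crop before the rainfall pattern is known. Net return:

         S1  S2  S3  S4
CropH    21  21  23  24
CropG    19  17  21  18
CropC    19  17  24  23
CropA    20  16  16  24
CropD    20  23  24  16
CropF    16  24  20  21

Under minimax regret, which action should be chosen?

CropH

Column bests: S1=21, S2=24, S3=24, S4=24.
CropH regrets: 0, 3, 1, 0 → max 3
CropG regrets: 2, 7, 3, 6 → max 7
CropC regrets: 2, 7, 0, 1 → max 7
CropA regrets: 1, 8, 8, 0 → max 8
CropD regrets: 1, 1, 0, 8 → max 8
CropF regrets: 5, 0, 4, 3 → max 5
Smallest max regret = 3 → CropH.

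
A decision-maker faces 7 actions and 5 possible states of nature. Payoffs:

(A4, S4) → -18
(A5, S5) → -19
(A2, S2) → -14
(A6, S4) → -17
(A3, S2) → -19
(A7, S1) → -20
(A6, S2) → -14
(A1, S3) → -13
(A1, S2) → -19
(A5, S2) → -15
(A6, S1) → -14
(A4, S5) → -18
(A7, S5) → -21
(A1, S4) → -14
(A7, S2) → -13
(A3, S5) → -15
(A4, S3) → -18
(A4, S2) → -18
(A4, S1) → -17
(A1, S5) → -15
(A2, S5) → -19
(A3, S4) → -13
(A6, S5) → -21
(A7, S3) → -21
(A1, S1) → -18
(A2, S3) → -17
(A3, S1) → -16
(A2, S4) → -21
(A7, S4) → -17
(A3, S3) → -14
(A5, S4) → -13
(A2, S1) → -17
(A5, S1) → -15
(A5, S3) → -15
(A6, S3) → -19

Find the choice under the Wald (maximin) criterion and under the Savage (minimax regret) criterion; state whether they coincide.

maximin → A4; minimax regret → A5 (disagree)

Row minima: A1=-19, A2=-21, A3=-19, A4=-18, A5=-19, A6=-21, A7=-21
Best worst-case = -18 → A4.
Column bests: S1=-14, S2=-13, S3=-13, S4=-13, S5=-15.
A1 regrets: 4, 6, 0, 1, 0 → max 6
A2 regrets: 3, 1, 4, 8, 4 → max 8
A3 regrets: 2, 6, 1, 0, 0 → max 6
A4 regrets: 3, 5, 5, 5, 3 → max 5
A5 regrets: 1, 2, 2, 0, 4 → max 4
A6 regrets: 0, 1, 6, 4, 6 → max 6
A7 regrets: 6, 0, 8, 4, 6 → max 8
Smallest max regret = 4 → A5.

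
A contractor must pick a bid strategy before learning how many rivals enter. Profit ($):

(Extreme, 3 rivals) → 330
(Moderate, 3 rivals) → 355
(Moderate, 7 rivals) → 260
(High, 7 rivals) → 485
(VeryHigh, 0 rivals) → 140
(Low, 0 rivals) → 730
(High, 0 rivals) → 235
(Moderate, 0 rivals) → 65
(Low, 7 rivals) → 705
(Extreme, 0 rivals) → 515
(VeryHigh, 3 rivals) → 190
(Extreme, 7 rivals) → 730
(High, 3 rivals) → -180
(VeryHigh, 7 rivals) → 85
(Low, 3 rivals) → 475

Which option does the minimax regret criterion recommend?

Column bests: 0 rivals=730, 3 rivals=475, 7 rivals=730.
Low regrets: 0, 0, 25 → max 25
Moderate regrets: 665, 120, 470 → max 665
High regrets: 495, 655, 245 → max 655
VeryHigh regrets: 590, 285, 645 → max 645
Extreme regrets: 215, 145, 0 → max 215
Smallest max regret = 25 → Low.

Low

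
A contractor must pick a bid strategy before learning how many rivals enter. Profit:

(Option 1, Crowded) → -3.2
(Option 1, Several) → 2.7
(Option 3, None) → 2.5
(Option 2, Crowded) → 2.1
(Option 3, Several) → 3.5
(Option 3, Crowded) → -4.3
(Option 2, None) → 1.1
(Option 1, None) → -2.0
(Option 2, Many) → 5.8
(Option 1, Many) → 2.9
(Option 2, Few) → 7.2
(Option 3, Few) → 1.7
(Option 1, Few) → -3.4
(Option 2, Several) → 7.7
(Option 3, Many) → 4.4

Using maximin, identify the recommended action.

Row minima: Option 1=-3.4, Option 2=1.1, Option 3=-4.3
Best worst-case = 1.1 → Option 2.

Option 2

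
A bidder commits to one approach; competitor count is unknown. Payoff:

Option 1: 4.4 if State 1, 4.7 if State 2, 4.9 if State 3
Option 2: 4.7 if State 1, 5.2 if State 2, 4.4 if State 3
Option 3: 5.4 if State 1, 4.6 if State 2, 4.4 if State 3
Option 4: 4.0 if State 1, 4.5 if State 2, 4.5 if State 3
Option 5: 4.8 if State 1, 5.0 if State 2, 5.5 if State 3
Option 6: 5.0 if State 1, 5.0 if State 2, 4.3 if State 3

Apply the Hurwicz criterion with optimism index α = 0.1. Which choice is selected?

Option 1: 0.1·4.9 + 0.9·4.4 = 4.45
Option 2: 0.1·5.2 + 0.9·4.4 = 4.48
Option 3: 0.1·5.4 + 0.9·4.4 = 4.5
Option 4: 0.1·4.5 + 0.9·4.0 = 4.05
Option 5: 0.1·5.5 + 0.9·4.8 = 4.87
Option 6: 0.1·5.0 + 0.9·4.3 = 4.37
Highest Hurwicz score = 4.87 → Option 5.

Option 5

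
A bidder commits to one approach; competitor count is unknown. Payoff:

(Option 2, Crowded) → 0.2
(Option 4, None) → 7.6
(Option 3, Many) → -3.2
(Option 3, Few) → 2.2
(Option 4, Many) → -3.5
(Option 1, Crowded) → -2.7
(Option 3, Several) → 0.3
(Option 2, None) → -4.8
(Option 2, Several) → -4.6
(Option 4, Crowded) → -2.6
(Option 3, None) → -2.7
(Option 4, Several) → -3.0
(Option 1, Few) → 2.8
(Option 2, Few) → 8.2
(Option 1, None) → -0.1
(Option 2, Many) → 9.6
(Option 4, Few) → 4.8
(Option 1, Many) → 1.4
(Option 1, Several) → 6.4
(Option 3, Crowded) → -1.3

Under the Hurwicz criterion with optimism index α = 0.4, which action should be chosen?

Option 1: 0.4·6.4 + 0.6·(-2.7) = 0.94
Option 2: 0.4·9.6 + 0.6·(-4.8) = 0.96
Option 3: 0.4·2.2 + 0.6·(-3.2) = -1.04
Option 4: 0.4·7.6 + 0.6·(-3.5) = 0.94
Highest Hurwicz score = 0.96 → Option 2.

Option 2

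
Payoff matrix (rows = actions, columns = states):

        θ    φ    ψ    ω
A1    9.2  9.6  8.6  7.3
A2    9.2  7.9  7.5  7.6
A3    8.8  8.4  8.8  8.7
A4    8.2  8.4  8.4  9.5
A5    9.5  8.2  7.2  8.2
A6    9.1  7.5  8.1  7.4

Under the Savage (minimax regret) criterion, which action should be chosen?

Column bests: θ=9.5, φ=9.6, ψ=8.8, ω=9.5.
A1 regrets: 0.3, 0.0, 0.2, 2.2 → max 2.2
A2 regrets: 0.3, 1.7, 1.3, 1.9 → max 1.9
A3 regrets: 0.7, 1.2, 0.0, 0.8 → max 1.2
A4 regrets: 1.3, 1.2, 0.4, 0.0 → max 1.3
A5 regrets: 0.0, 1.4, 1.6, 1.3 → max 1.6
A6 regrets: 0.4, 2.1, 0.7, 2.1 → max 2.1
Smallest max regret = 1.2 → A3.

A3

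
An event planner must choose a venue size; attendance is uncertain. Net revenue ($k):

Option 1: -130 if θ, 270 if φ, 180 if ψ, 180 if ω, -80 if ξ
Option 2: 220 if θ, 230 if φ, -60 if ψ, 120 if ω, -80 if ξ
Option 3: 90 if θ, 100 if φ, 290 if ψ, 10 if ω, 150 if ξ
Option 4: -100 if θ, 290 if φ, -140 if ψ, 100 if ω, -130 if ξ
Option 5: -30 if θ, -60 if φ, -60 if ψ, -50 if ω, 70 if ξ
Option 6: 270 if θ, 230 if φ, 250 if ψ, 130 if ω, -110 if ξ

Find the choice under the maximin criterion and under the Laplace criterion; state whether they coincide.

Row minima: Option 1=-130, Option 2=-80, Option 3=10, Option 4=-140, Option 5=-60, Option 6=-110
Best worst-case = 10 → Option 3.
Row averages: Option 1=84, Option 2=86, Option 3=128, Option 4=4, Option 5=-26, Option 6=154
Highest average = 154 → Option 6.

maximin → Option 3; laplace → Option 6 (disagree)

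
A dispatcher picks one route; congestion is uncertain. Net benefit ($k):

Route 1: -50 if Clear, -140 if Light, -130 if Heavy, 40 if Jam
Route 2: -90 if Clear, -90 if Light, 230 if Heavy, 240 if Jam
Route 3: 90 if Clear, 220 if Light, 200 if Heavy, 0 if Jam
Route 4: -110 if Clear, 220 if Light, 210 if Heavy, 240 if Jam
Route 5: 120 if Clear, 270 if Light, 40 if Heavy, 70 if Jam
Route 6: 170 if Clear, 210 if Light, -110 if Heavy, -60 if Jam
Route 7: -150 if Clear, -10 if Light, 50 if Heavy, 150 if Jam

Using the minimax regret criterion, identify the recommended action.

Column bests: Clear=170, Light=270, Heavy=230, Jam=240.
Route 1 regrets: 220, 410, 360, 200 → max 410
Route 2 regrets: 260, 360, 0, 0 → max 360
Route 3 regrets: 80, 50, 30, 240 → max 240
Route 4 regrets: 280, 50, 20, 0 → max 280
Route 5 regrets: 50, 0, 190, 170 → max 190
Route 6 regrets: 0, 60, 340, 300 → max 340
Route 7 regrets: 320, 280, 180, 90 → max 320
Smallest max regret = 190 → Route 5.

Route 5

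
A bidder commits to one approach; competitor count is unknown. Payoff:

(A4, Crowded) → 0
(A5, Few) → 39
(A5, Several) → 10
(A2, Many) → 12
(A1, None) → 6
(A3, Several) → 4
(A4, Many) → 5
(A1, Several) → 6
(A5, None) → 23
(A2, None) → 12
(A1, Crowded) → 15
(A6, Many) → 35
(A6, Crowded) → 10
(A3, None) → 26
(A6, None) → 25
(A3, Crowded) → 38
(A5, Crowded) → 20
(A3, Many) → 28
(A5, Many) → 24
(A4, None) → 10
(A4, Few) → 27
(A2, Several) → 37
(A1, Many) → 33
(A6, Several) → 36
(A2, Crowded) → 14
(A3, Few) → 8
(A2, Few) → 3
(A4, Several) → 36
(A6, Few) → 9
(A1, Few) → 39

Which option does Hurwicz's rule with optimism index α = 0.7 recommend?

A1: 0.7·39 + 0.3·6 = 29.1
A2: 0.7·37 + 0.3·3 = 26.8
A3: 0.7·38 + 0.3·4 = 27.8
A4: 0.7·36 + 0.3·0 = 25.2
A5: 0.7·39 + 0.3·10 = 30.3
A6: 0.7·36 + 0.3·9 = 27.9
Highest Hurwicz score = 30.3 → A5.

A5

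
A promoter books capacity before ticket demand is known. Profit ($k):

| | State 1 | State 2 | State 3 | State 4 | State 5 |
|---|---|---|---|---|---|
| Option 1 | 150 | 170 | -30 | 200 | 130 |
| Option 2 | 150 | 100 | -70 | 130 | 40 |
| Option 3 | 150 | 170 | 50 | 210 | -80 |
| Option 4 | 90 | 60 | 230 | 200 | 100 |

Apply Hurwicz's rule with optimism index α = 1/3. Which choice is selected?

Option 1: 1/3·200 + 2/3·(-30) = 140/3
Option 2: 1/3·150 + 2/3·(-70) = 10/3
Option 3: 1/3·210 + 2/3·(-80) = 50/3
Option 4: 1/3·230 + 2/3·60 = 350/3
Highest Hurwicz score = 350/3 → Option 4.

Option 4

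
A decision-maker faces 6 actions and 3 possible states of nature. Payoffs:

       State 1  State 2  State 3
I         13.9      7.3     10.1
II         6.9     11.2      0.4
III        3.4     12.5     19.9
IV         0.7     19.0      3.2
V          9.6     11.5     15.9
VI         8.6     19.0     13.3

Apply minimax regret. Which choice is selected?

VI

Column bests: State 1=13.9, State 2=19.0, State 3=19.9.
I regrets: 0.0, 11.7, 9.8 → max 11.7
II regrets: 7.0, 7.8, 19.5 → max 19.5
III regrets: 10.5, 6.5, 0.0 → max 10.5
IV regrets: 13.2, 0.0, 16.7 → max 16.7
V regrets: 4.3, 7.5, 4.0 → max 7.5
VI regrets: 5.3, 0.0, 6.6 → max 6.6
Smallest max regret = 6.6 → VI.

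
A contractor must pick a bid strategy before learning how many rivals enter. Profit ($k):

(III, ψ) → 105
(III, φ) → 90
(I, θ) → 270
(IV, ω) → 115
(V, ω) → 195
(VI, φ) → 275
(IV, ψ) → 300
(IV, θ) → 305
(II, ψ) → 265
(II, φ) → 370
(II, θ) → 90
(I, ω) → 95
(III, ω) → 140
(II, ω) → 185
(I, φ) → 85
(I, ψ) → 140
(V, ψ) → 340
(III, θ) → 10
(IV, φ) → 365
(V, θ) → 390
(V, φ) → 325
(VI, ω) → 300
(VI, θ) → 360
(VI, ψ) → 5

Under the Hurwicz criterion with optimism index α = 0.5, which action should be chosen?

V

I: 0.5·270 + 0.5·85 = 177.5
II: 0.5·370 + 0.5·90 = 230
III: 0.5·140 + 0.5·10 = 75
IV: 0.5·365 + 0.5·115 = 240
V: 0.5·390 + 0.5·195 = 292.5
VI: 0.5·360 + 0.5·5 = 182.5
Highest Hurwicz score = 292.5 → V.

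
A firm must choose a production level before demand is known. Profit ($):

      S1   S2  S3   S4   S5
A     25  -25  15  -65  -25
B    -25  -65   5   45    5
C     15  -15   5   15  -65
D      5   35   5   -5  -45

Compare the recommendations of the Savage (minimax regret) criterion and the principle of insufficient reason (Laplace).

Column bests: S1=25, S2=35, S3=15, S4=45, S5=5.
A regrets: 0, 60, 0, 110, 30 → max 110
B regrets: 50, 100, 10, 0, 0 → max 100
C regrets: 10, 50, 10, 30, 70 → max 70
D regrets: 20, 0, 10, 50, 50 → max 50
Smallest max regret = 50 → D.
Row averages: A=-15, B=-7, C=-9, D=-1
Highest average = -1 → D.

minimax regret → D; laplace → D (agree)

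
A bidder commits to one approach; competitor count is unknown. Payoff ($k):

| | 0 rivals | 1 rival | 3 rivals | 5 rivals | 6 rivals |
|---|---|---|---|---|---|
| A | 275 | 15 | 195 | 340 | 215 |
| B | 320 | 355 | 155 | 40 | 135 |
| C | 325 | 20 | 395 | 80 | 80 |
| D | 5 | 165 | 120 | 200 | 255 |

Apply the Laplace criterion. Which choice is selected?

Row averages: A=208, B=201, C=180, D=149
Highest average = 208 → A.

A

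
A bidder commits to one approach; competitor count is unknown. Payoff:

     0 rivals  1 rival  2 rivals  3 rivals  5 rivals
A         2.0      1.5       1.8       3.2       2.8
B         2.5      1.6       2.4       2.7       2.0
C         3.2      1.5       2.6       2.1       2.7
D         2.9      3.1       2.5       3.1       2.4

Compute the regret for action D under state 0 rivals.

Best payoff under 0 rivals is 3.2.
Regret = 3.2 − 2.9 = 0.3.

0.3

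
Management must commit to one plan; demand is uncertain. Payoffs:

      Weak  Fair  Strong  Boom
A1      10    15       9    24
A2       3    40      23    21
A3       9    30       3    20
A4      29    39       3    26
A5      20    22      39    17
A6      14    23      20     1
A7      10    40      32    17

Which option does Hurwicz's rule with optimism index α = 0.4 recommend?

A1: 0.4·24 + 0.6·9 = 15
A2: 0.4·40 + 0.6·3 = 17.8
A3: 0.4·30 + 0.6·3 = 13.8
A4: 0.4·39 + 0.6·3 = 17.4
A5: 0.4·39 + 0.6·17 = 25.8
A6: 0.4·23 + 0.6·1 = 9.8
A7: 0.4·40 + 0.6·10 = 22
Highest Hurwicz score = 25.8 → A5.

A5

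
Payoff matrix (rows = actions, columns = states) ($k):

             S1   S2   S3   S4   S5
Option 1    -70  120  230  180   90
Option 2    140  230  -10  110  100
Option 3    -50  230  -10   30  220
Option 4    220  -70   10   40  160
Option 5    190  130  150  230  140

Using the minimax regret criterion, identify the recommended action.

Option 5

Column bests: S1=220, S2=230, S3=230, S4=230, S5=220.
Option 1 regrets: 290, 110, 0, 50, 130 → max 290
Option 2 regrets: 80, 0, 240, 120, 120 → max 240
Option 3 regrets: 270, 0, 240, 200, 0 → max 270
Option 4 regrets: 0, 300, 220, 190, 60 → max 300
Option 5 regrets: 30, 100, 80, 0, 80 → max 100
Smallest max regret = 100 → Option 5.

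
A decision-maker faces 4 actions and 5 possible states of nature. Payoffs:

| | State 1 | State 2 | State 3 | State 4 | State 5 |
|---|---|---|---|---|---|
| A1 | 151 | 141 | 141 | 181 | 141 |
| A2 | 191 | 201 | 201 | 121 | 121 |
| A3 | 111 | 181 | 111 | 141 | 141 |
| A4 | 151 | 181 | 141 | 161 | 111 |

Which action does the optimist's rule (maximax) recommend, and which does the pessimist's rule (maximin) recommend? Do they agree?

Row maxima: A1=181, A2=201, A3=181, A4=181
Best best-case = 201 → A2.
Row minima: A1=141, A2=121, A3=111, A4=111
Best worst-case = 141 → A1.

maximax → A2; maximin → A1 (disagree)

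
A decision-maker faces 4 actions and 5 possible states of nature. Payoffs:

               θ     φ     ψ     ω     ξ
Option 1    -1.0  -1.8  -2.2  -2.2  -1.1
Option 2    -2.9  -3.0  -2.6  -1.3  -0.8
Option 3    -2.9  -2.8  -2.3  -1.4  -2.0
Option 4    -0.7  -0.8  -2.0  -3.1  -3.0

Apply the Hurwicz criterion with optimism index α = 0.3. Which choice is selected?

Option 1

Option 1: 0.3·(-1.0) + 0.7·(-2.2) = -1.84
Option 2: 0.3·(-0.8) + 0.7·(-3.0) = -2.34
Option 3: 0.3·(-1.4) + 0.7·(-2.9) = -2.45
Option 4: 0.3·(-0.7) + 0.7·(-3.1) = -2.38
Highest Hurwicz score = -1.84 → Option 1.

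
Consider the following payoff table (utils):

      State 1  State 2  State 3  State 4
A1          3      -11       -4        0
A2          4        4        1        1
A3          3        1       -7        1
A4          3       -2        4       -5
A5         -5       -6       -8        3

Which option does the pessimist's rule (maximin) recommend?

A2

Row minima: A1=-11, A2=1, A3=-7, A4=-5, A5=-8
Best worst-case = 1 → A2.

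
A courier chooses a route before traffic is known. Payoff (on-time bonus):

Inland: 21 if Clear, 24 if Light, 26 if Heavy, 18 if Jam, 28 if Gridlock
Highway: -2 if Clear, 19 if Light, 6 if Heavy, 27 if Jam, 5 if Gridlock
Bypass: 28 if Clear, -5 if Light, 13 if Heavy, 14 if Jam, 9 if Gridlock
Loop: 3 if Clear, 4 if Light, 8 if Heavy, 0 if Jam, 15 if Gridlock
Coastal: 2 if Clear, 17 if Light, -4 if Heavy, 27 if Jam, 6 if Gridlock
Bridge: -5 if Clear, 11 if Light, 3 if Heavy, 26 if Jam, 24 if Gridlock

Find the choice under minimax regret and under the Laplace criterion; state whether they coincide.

minimax regret → Inland; laplace → Inland (agree)

Column bests: Clear=28, Light=24, Heavy=26, Jam=27, Gridlock=28.
Inland regrets: 7, 0, 0, 9, 0 → max 9
Highway regrets: 30, 5, 20, 0, 23 → max 30
Bypass regrets: 0, 29, 13, 13, 19 → max 29
Loop regrets: 25, 20, 18, 27, 13 → max 27
Coastal regrets: 26, 7, 30, 0, 22 → max 30
Bridge regrets: 33, 13, 23, 1, 4 → max 33
Smallest max regret = 9 → Inland.
Row averages: Inland=23.4, Highway=11, Bypass=11.8, Loop=6, Coastal=9.6, Bridge=11.8
Highest average = 23.4 → Inland.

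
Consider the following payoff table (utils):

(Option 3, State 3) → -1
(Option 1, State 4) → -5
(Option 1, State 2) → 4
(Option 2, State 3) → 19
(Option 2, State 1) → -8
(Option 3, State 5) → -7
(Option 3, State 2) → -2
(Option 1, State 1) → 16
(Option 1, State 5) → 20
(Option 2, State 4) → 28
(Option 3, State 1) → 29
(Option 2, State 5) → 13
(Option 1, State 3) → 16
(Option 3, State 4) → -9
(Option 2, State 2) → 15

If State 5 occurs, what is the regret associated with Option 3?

Best payoff under State 5 is 20.
Regret = 20 − (-7) = 27.

27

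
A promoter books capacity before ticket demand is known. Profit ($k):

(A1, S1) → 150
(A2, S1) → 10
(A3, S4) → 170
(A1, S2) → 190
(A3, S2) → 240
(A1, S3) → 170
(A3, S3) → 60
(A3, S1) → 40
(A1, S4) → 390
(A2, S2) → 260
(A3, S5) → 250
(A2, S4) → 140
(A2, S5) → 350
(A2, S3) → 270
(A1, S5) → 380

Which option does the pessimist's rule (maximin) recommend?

Row minima: A1=150, A2=10, A3=40
Best worst-case = 150 → A1.

A1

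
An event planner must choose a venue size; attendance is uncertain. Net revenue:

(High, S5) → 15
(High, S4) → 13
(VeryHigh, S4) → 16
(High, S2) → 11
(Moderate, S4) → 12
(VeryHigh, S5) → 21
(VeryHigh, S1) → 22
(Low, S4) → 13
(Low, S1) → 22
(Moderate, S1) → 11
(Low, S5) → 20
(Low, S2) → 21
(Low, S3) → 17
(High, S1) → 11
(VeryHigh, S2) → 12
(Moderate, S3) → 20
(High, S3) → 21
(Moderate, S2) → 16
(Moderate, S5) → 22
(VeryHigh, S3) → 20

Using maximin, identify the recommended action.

Row minima: Low=13, Moderate=11, High=11, VeryHigh=12
Best worst-case = 13 → Low.

Low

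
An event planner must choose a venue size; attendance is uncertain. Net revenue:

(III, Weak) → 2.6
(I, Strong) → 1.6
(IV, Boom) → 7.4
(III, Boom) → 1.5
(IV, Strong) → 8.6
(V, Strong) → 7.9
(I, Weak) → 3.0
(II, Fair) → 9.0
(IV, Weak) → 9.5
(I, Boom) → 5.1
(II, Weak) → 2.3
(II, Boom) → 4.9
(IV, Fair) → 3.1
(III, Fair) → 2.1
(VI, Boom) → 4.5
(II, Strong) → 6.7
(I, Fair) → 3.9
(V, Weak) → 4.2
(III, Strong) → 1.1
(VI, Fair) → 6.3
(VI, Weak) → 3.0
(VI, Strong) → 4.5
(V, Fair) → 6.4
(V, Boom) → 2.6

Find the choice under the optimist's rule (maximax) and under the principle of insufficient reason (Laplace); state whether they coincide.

maximax → IV; laplace → IV (agree)

Row maxima: I=5.1, II=9.0, III=2.6, IV=9.5, V=7.9, VI=6.3
Best best-case = 9.5 → IV.
Row averages: I=3.4, II=5.725, III=1.825, IV=7.15, V=5.275, VI=4.575
Highest average = 7.15 → IV.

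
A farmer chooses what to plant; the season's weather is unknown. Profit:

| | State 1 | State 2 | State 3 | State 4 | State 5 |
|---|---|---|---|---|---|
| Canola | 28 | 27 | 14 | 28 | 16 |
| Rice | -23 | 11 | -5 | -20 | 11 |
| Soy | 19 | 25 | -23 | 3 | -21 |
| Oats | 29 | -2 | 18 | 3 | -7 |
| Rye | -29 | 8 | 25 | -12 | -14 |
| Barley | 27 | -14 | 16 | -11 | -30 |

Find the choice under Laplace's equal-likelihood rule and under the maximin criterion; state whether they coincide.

laplace → Canola; maximin → Canola (agree)

Row averages: Canola=22.6, Rice=-5.2, Soy=0.6, Oats=8.2, Rye=-4.4, Barley=-2.4
Highest average = 22.6 → Canola.
Row minima: Canola=14, Rice=-23, Soy=-23, Oats=-7, Rye=-29, Barley=-30
Best worst-case = 14 → Canola.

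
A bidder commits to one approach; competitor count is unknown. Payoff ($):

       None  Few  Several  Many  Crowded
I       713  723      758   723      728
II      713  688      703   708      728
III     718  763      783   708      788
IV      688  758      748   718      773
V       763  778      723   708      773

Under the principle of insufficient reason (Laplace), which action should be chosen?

III

Row averages: I=729, II=708, III=752, IV=737, V=749
Highest average = 752 → III.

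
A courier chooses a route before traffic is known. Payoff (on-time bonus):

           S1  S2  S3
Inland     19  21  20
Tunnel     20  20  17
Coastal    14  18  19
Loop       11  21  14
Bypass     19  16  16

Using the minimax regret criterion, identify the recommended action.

Inland

Column bests: S1=20, S2=21, S3=20.
Inland regrets: 1, 0, 0 → max 1
Tunnel regrets: 0, 1, 3 → max 3
Coastal regrets: 6, 3, 1 → max 6
Loop regrets: 9, 0, 6 → max 9
Bypass regrets: 1, 5, 4 → max 5
Smallest max regret = 1 → Inland.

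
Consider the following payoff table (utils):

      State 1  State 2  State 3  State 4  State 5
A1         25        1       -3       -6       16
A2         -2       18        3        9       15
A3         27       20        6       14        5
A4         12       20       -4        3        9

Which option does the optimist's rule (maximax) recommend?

Row maxima: A1=25, A2=18, A3=27, A4=20
Best best-case = 27 → A3.

A3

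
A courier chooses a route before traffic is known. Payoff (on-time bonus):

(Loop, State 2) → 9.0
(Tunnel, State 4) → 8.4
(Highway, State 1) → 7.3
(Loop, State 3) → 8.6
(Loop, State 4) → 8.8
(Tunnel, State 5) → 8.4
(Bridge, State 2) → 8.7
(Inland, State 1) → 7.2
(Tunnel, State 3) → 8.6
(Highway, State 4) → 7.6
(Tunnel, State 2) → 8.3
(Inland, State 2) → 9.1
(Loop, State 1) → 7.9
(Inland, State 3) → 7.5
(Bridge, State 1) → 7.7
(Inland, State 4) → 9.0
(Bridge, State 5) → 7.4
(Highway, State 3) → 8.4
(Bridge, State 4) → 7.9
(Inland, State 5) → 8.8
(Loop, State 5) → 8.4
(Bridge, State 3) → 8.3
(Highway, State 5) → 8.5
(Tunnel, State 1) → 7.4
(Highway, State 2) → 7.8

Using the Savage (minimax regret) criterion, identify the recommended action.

Loop

Column bests: State 1=7.9, State 2=9.1, State 3=8.6, State 4=9.0, State 5=8.8.
Loop regrets: 0.0, 0.1, 0.0, 0.2, 0.4 → max 0.4
Highway regrets: 0.6, 1.3, 0.2, 1.4, 0.3 → max 1.4
Tunnel regrets: 0.5, 0.8, 0.0, 0.6, 0.4 → max 0.8
Bridge regrets: 0.2, 0.4, 0.3, 1.1, 1.4 → max 1.4
Inland regrets: 0.7, 0.0, 1.1, 0.0, 0.0 → max 1.1
Smallest max regret = 0.4 → Loop.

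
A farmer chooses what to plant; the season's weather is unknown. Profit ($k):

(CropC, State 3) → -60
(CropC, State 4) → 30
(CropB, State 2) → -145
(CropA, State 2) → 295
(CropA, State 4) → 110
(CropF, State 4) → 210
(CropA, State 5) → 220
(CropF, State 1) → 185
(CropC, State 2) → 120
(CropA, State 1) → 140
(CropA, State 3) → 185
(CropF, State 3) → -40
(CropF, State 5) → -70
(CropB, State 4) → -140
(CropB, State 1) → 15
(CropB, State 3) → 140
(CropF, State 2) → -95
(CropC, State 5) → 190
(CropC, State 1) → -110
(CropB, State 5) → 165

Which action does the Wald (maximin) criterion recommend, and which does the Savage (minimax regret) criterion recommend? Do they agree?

Row minima: CropB=-145, CropC=-110, CropA=110, CropF=-95
Best worst-case = 110 → CropA.
Column bests: State 1=185, State 2=295, State 3=185, State 4=210, State 5=220.
CropB regrets: 170, 440, 45, 350, 55 → max 440
CropC regrets: 295, 175, 245, 180, 30 → max 295
CropA regrets: 45, 0, 0, 100, 0 → max 100
CropF regrets: 0, 390, 225, 0, 290 → max 390
Smallest max regret = 100 → CropA.

maximin → CropA; minimax regret → CropA (agree)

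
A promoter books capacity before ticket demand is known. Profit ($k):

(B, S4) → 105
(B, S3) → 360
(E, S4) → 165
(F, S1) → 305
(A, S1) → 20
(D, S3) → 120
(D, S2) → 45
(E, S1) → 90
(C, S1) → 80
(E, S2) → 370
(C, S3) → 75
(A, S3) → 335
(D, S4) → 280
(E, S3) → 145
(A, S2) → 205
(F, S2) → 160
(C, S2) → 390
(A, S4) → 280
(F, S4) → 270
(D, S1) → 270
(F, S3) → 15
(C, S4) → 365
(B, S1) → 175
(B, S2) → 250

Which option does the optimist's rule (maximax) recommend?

Row maxima: A=335, B=360, C=390, D=280, E=370, F=305
Best best-case = 390 → C.

C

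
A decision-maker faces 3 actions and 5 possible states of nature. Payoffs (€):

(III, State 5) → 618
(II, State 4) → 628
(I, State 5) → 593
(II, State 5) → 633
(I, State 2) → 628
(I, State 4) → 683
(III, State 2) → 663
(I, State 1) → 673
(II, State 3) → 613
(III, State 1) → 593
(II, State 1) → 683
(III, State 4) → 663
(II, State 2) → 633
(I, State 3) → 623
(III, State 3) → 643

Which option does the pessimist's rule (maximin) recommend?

II

Row minima: I=593, II=613, III=593
Best worst-case = 613 → II.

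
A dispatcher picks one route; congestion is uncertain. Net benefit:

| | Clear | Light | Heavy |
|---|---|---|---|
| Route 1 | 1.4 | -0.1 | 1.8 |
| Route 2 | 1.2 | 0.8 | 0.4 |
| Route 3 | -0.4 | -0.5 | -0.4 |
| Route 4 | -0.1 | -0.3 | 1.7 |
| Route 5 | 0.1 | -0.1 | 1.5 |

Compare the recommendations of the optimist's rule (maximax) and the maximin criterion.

maximax → Route 1; maximin → Route 2 (disagree)

Row maxima: Route 1=1.8, Route 2=1.2, Route 3=-0.4, Route 4=1.7, Route 5=1.5
Best best-case = 1.8 → Route 1.
Row minima: Route 1=-0.1, Route 2=0.4, Route 3=-0.5, Route 4=-0.3, Route 5=-0.1
Best worst-case = 0.4 → Route 2.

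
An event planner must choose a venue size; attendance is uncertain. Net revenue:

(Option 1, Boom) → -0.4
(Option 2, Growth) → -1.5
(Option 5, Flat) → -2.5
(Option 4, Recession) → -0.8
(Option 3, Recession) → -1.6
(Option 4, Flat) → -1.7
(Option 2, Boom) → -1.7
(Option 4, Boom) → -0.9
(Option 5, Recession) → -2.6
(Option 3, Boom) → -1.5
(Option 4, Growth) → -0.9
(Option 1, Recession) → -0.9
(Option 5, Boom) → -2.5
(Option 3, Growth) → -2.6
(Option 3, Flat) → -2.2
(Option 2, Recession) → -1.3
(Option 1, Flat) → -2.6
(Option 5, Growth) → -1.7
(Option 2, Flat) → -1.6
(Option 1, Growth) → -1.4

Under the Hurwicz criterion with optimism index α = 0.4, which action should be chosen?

Option 4

Option 1: 0.4·(-0.4) + 0.6·(-2.6) = -1.72
Option 2: 0.4·(-1.3) + 0.6·(-1.7) = -1.54
Option 3: 0.4·(-1.5) + 0.6·(-2.6) = -2.16
Option 4: 0.4·(-0.8) + 0.6·(-1.7) = -1.34
Option 5: 0.4·(-1.7) + 0.6·(-2.6) = -2.24
Highest Hurwicz score = -1.34 → Option 4.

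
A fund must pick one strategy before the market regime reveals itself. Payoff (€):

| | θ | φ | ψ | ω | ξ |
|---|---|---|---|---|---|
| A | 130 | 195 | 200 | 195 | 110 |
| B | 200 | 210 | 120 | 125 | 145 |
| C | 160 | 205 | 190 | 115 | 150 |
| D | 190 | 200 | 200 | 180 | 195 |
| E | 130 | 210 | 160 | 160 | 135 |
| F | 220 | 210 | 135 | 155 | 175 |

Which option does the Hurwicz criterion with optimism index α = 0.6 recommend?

A: 0.6·200 + 0.4·110 = 164
B: 0.6·210 + 0.4·120 = 174
C: 0.6·205 + 0.4·115 = 169
D: 0.6·200 + 0.4·180 = 192
E: 0.6·210 + 0.4·130 = 178
F: 0.6·220 + 0.4·135 = 186
Highest Hurwicz score = 192 → D.

D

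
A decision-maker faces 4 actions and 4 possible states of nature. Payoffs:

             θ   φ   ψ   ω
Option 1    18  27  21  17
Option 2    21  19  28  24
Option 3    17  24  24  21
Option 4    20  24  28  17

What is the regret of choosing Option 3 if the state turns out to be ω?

3

Best payoff under ω is 24.
Regret = 24 − 21 = 3.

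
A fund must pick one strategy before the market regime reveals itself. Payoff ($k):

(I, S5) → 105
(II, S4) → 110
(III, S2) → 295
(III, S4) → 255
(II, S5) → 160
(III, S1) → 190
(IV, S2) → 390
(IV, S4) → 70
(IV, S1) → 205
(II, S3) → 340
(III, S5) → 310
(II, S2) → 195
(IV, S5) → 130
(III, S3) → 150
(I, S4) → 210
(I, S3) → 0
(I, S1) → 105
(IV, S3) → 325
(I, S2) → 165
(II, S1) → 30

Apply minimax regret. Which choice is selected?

Column bests: S1=205, S2=390, S3=340, S4=255, S5=310.
I regrets: 100, 225, 340, 45, 205 → max 340
II regrets: 175, 195, 0, 145, 150 → max 195
III regrets: 15, 95, 190, 0, 0 → max 190
IV regrets: 0, 0, 15, 185, 180 → max 185
Smallest max regret = 185 → IV.

IV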